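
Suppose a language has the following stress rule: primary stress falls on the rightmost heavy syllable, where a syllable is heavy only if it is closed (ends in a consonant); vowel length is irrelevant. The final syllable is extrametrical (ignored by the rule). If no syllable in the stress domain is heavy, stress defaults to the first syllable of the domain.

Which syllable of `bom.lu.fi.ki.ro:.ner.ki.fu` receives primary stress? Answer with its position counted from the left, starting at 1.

6

The final syllable (8, fu) is extrametrical; the stress domain is syllables 1–7.
Weights: 1 bom H, 2 lu L, 3 fi L, 4 ki L, 5 ro: L, 6 ner H, 7 ki L.
Heavy syllables in the domain: 1, 6. The rightmost is syllable 6 (ner).
Primary stress: syllable 6 → bom.lu.fi.ki.ro:.ˈner.ki.fu.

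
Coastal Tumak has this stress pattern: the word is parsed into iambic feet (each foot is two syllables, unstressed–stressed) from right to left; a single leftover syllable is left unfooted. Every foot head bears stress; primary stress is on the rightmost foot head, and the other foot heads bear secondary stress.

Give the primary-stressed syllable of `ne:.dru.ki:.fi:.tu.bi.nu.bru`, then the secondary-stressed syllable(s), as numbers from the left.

Parse right to left into iambic (σˈσ) feet: (ne:.ˈdru) (ki:.ˈfi:) (tu.ˈbi) (nu.ˈbru).
Foot heads (stressed positions): 2, 4, 6, 8.
End Rule Rightmost: primary stress on the rightmost head = syllable 8.
Secondary stress on 2, 4, 6: ne:.ˌdru.ki:.ˌfi:.tu.ˌbi.nu.ˈbru.

primary 8, secondary 2, 4, 6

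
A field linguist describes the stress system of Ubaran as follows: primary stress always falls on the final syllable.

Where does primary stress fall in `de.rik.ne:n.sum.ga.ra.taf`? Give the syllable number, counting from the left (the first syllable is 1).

7

The word has 7 syllables; the final syllable is syllable 7 (taf).
Primary stress: syllable 7 → de.rik.ne:n.sum.ga.ra.ˈtaf.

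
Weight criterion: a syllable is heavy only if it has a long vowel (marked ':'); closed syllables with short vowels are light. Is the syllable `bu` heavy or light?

`bu`: short vowel, open (no coda). Short vowel → light.

light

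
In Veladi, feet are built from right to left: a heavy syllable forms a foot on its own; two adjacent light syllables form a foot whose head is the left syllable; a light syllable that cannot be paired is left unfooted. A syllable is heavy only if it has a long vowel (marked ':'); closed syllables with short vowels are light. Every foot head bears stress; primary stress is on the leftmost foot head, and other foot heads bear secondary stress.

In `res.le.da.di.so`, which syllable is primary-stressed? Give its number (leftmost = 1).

2

Weights: 1 res L, 2 le L, 3 da L, 4 di L, 5 so L.
Parse right to left (heavy = foot alone; LL = one foot; stranded L unfooted): res (ˈle.da) (ˈdi.so).
Foot heads: 2, 4.
Primary stress on the leftmost head = syllable 2.
Primary stress: syllable 2 → res.ˈle.da.di.so.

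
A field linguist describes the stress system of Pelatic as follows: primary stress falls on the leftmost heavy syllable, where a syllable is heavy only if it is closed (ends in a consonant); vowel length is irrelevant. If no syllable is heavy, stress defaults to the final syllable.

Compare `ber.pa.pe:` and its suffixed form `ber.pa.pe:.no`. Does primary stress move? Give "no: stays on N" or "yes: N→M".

no: stays on 1

Base `ber.pa.pe:` (3 syllables):
  Weights: 1 ber H, 2 pa L, 3 pe: L.
  Heavy syllables in the domain: 1. The leftmost is syllable 1 (ber).
  → primary stress on syllable 1.
Suffixed `ber.pa.pe:.no` (4 syllables):
  Weights: 1 ber H, 2 pa L, 3 pe: L, 4 no L.
  Heavy syllables in the domain: 1. The leftmost is syllable 1 (ber).
  → primary stress on syllable 1.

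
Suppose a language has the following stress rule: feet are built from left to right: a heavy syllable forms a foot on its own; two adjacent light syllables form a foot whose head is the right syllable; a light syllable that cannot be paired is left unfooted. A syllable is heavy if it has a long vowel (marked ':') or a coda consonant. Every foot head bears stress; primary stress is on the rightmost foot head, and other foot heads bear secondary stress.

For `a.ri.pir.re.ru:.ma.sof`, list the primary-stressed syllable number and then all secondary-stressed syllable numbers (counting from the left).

primary 7, secondary 2, 3, 5

Weights: 1 a L, 2 ri L, 3 pir H, 4 re L, 5 ru: H, 6 ma L, 7 sof H.
Parse left to right (heavy = foot alone; LL = one foot; stranded L unfooted): (a.ˈri) (ˈpir) re (ˈru:) ma (ˈsof).
Foot heads: 2, 3, 5, 7.
Primary stress on the rightmost head = syllable 7.
Secondary stress on 2, 3, 5: a.ˌri.ˌpir.re.ˌru:.ma.ˈsof.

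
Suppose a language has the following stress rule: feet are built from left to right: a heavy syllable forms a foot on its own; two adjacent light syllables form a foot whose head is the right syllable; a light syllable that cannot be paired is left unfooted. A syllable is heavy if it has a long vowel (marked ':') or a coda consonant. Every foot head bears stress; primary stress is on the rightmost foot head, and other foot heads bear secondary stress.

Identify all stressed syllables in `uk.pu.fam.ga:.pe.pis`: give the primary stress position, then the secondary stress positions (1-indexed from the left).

Weights: 1 uk H, 2 pu L, 3 fam H, 4 ga: H, 5 pe L, 6 pis H.
Parse left to right (heavy = foot alone; LL = one foot; stranded L unfooted): (ˈuk) pu (ˈfam) (ˈga:) pe (ˈpis).
Foot heads: 1, 3, 4, 6.
Primary stress on the rightmost head = syllable 6.
Secondary stress on 1, 3, 4: ˌuk.pu.ˌfam.ˌga:.pe.ˈpis.

primary 6, secondary 1, 3, 4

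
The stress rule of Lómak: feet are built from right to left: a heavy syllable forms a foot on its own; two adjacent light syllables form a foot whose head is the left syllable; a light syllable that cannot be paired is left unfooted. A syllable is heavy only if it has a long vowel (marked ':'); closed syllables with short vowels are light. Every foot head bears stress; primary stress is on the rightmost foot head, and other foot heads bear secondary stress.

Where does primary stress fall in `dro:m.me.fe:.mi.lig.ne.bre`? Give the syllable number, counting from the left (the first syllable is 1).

6

Weights: 1 dro:m H, 2 me L, 3 fe: H, 4 mi L, 5 lig L, 6 ne L, 7 bre L.
Parse right to left (heavy = foot alone; LL = one foot; stranded L unfooted): (ˈdro:m) me (ˈfe:) (ˈmi.lig) (ˈne.bre).
Foot heads: 1, 3, 4, 6.
Primary stress on the rightmost head = syllable 6.
Primary stress: syllable 6 → dro:m.me.fe:.mi.lig.ˈne.bre.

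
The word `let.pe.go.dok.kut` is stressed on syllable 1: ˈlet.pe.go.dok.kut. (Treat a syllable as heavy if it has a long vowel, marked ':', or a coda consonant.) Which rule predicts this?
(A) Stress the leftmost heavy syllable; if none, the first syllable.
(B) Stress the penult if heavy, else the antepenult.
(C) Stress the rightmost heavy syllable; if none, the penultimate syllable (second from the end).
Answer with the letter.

A

Rule A → syllable 1 ✓.
Rule B → syllable 4 (observed: 1).
Rule C → syllable 5 (observed: 1).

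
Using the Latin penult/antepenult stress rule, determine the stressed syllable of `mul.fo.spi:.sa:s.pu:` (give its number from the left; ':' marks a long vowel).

Classical Latin: stress the penult if heavy (long vowel or closed), else the antepenult.
Weights: 3 spi: H, 4 sa:s H, 5 pu: H.
The penult (syllable 4, sa:s) is heavy, so it takes stress.
Stress on syllable 4: mul.fo.spi:.ˈsa:s.pu:.

4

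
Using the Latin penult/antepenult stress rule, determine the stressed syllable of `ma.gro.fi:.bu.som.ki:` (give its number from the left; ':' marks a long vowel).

Classical Latin: stress the penult if heavy (long vowel or closed), else the antepenult.
Weights: 4 bu L, 5 som H, 6 ki: H.
The penult (syllable 5, som) is heavy, so it takes stress.
Stress on syllable 5: ma.gro.fi:.bu.ˈsom.ki:.

5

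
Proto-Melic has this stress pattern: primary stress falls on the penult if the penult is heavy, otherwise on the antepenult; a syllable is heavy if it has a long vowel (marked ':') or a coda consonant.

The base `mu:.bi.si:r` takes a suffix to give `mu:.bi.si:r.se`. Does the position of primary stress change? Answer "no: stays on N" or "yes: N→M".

yes: 1→3

Base `mu:.bi.si:r` (3 syllables):
  Weights: 1 mu: H, 2 bi L, 3 si:r H.
  The penult (syllable 2, bi) is light, so stress falls on the antepenult (syllable 1, mu:).
  → primary stress on syllable 1.
Suffixed `mu:.bi.si:r.se` (4 syllables):
  Weights: 2 bi L, 3 si:r H, 4 se L.
  The penult (syllable 3, si:r) is heavy, so it takes stress.
  → primary stress on syllable 3.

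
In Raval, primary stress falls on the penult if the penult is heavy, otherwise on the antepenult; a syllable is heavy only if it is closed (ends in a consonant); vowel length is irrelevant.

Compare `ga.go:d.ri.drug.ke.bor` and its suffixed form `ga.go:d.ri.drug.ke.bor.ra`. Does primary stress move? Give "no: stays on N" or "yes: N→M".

Base `ga.go:d.ri.drug.ke.bor` (6 syllables):
  Weights: 4 drug H, 5 ke L, 6 bor H.
  The penult (syllable 5, ke) is light, so stress falls on the antepenult (syllable 4, drug).
  → primary stress on syllable 4.
Suffixed `ga.go:d.ri.drug.ke.bor.ra` (7 syllables):
  Weights: 5 ke L, 6 bor H, 7 ra L.
  The penult (syllable 6, bor) is heavy, so it takes stress.
  → primary stress on syllable 6.

yes: 4→6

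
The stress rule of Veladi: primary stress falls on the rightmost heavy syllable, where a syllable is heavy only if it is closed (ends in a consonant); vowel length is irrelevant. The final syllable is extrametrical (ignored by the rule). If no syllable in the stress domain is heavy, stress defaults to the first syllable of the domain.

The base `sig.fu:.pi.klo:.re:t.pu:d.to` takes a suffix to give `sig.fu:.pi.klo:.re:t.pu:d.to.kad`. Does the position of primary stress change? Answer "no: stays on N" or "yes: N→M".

no: stays on 6

Base `sig.fu:.pi.klo:.re:t.pu:d.to` (7 syllables):
  The final syllable (7, to) is extrametrical; the stress domain is syllables 1–6.
  Weights: 1 sig H, 2 fu: L, 3 pi L, 4 klo: L, 5 re:t H, 6 pu:d H.
  Heavy syllables in the domain: 1, 5, 6. The rightmost is syllable 6 (pu:d).
  → primary stress on syllable 6.
Suffixed `sig.fu:.pi.klo:.re:t.pu:d.to.kad` (8 syllables):
  The final syllable (8, kad) is extrametrical; the stress domain is syllables 1–7.
  Weights: 1 sig H, 2 fu: L, 3 pi L, 4 klo: L, 5 re:t H, 6 pu:d H, 7 to L.
  Heavy syllables in the domain: 1, 5, 6. The rightmost is syllable 6 (pu:d).
  → primary stress on syllable 6.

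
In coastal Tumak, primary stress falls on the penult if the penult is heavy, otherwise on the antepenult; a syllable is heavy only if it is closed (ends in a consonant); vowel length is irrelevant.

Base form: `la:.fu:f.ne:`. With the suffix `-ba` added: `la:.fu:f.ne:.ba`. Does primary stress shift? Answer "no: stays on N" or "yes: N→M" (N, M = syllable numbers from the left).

Base `la:.fu:f.ne:` (3 syllables):
  Weights: 1 la: L, 2 fu:f H, 3 ne: L.
  The penult (syllable 2, fu:f) is heavy, so it takes stress.
  → primary stress on syllable 2.
Suffixed `la:.fu:f.ne:.ba` (4 syllables):
  Weights: 2 fu:f H, 3 ne: L, 4 ba L.
  The penult (syllable 3, ne:) is light, so stress falls on the antepenult (syllable 2, fu:f).
  → primary stress on syllable 2.

no: stays on 2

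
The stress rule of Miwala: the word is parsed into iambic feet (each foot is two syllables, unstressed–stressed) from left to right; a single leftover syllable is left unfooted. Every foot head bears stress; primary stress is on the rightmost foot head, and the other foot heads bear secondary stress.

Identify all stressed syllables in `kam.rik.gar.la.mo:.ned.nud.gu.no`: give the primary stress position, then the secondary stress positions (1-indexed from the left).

Parse left to right into iambic (σˈσ) feet: (kam.ˈrik) (gar.ˈla) (mo:.ˈned) (nud.ˈgu) no. Syllable 9 is left unfooted.
Foot heads (stressed positions): 2, 4, 6, 8.
End Rule Rightmost: primary stress on the rightmost head = syllable 8.
Secondary stress on 2, 4, 6: kam.ˌrik.gar.ˌla.mo:.ˌned.nud.ˈgu.no.

primary 8, secondary 2, 4, 6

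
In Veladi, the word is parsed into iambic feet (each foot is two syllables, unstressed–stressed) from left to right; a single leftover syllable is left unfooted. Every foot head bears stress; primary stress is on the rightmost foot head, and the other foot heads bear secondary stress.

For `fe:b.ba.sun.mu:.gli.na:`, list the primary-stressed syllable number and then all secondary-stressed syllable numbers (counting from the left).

Parse left to right into iambic (σˈσ) feet: (fe:b.ˈba) (sun.ˈmu:) (gli.ˈna:).
Foot heads (stressed positions): 2, 4, 6.
End Rule Rightmost: primary stress on the rightmost head = syllable 6.
Secondary stress on 2, 4: fe:b.ˌba.sun.ˌmu:.gli.ˈna:.

primary 6, secondary 2, 4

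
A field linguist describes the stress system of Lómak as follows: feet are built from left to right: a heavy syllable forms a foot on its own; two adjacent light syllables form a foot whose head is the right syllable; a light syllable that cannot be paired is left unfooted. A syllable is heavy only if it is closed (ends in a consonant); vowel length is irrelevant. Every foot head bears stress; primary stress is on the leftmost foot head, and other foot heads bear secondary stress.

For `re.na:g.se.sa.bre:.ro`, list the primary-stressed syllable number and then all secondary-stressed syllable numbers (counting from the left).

Weights: 1 re L, 2 na:g H, 3 se L, 4 sa L, 5 bre: L, 6 ro L.
Parse left to right (heavy = foot alone; LL = one foot; stranded L unfooted): re (ˈna:g) (se.ˈsa) (bre:.ˈro).
Foot heads: 2, 4, 6.
Primary stress on the leftmost head = syllable 2.
Secondary stress on 4, 6: re.ˈna:g.se.ˌsa.bre:.ˌro.

primary 2, secondary 4, 6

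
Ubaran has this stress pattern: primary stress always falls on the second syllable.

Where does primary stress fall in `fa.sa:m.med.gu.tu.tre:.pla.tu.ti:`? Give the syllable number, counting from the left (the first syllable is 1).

The word has 9 syllables; the second syllable is syllable 2 (sa:m).
Primary stress: syllable 2 → fa.ˈsa:m.med.gu.tu.tre:.pla.tu.ti:.

2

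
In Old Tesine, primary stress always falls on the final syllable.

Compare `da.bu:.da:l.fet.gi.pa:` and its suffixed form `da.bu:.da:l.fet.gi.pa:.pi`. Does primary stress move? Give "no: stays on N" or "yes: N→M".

Base `da.bu:.da:l.fet.gi.pa:` (6 syllables):
  The word has 6 syllables; the final syllable is syllable 6 (pa:).
  → primary stress on syllable 6.
Suffixed `da.bu:.da:l.fet.gi.pa:.pi` (7 syllables):
  The word has 7 syllables; the final syllable is syllable 7 (pi).
  → primary stress on syllable 7.

yes: 6→7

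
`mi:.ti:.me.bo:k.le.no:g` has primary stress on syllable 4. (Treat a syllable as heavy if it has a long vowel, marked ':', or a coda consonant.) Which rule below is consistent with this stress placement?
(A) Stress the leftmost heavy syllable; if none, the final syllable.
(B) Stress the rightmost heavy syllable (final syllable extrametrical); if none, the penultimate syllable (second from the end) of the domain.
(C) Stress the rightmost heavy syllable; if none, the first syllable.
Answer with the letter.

B

Rule A → syllable 1 (observed: 4).
Rule B → syllable 4 ✓.
Rule C → syllable 6 (observed: 4).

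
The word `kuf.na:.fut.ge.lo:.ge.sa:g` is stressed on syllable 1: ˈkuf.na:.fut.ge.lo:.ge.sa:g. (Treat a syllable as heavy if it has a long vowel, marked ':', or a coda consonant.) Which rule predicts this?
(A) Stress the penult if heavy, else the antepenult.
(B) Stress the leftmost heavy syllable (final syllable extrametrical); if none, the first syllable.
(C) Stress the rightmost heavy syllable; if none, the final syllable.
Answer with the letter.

Rule A → syllable 5 (observed: 1).
Rule B → syllable 1 ✓.
Rule C → syllable 7 (observed: 1).

B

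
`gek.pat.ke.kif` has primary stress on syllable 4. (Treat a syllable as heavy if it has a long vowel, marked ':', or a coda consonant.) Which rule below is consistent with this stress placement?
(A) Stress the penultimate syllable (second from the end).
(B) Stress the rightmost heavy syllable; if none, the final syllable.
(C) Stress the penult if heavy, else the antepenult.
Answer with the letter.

Rule A → syllable 3 (observed: 4).
Rule B → syllable 4 ✓.
Rule C → syllable 2 (observed: 4).

B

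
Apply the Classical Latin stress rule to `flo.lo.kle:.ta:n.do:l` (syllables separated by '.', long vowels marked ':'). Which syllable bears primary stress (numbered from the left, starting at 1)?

4

Classical Latin: stress the penult if heavy (long vowel or closed), else the antepenult.
Weights: 3 kle: H, 4 ta:n H, 5 do:l H.
The penult (syllable 4, ta:n) is heavy, so it takes stress.
Stress on syllable 4: flo.lo.kle:.ˈta:n.do:l.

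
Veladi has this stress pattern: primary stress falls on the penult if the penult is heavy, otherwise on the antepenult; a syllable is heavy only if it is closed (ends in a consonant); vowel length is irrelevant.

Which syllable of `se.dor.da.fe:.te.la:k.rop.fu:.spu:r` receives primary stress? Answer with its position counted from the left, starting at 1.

Weights: 7 rop H, 8 fu: L, 9 spu:r H.
The penult (syllable 8, fu:) is light, so stress falls on the antepenult (syllable 7, rop).
Primary stress: syllable 7 → se.dor.da.fe:.te.la:k.ˈrop.fu:.spu:r.

7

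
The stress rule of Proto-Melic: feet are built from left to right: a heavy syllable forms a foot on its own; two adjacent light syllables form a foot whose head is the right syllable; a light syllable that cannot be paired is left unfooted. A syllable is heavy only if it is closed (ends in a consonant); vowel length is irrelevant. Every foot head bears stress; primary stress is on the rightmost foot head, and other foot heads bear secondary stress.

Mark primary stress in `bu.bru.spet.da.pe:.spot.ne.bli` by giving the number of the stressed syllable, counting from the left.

8

Weights: 1 bu L, 2 bru L, 3 spet H, 4 da L, 5 pe: L, 6 spot H, 7 ne L, 8 bli L.
Parse left to right (heavy = foot alone; LL = one foot; stranded L unfooted): (bu.ˈbru) (ˈspet) (da.ˈpe:) (ˈspot) (ne.ˈbli).
Foot heads: 2, 3, 5, 6, 8.
Primary stress on the rightmost head = syllable 8.
Primary stress: syllable 8 → bu.bru.spet.da.pe:.spot.ne.ˈbli.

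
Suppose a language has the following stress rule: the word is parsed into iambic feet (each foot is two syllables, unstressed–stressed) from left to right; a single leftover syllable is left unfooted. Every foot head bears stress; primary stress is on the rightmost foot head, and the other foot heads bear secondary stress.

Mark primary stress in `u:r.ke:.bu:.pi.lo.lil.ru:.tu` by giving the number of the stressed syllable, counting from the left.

8

Parse left to right into iambic (σˈσ) feet: (u:r.ˈke:) (bu:.ˈpi) (lo.ˈlil) (ru:.ˈtu).
Foot heads (stressed positions): 2, 4, 6, 8.
End Rule Rightmost: primary stress on the rightmost head = syllable 8.
Primary stress: syllable 8 → u:r.ke:.bu:.pi.lo.lil.ru:.ˈtu.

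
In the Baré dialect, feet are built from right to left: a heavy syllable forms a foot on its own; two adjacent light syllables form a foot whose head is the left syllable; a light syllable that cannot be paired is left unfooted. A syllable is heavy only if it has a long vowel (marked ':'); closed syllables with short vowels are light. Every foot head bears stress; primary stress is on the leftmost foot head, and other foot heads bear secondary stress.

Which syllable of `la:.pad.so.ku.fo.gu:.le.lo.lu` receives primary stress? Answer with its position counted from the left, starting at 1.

Weights: 1 la: H, 2 pad L, 3 so L, 4 ku L, 5 fo L, 6 gu: H, 7 le L, 8 lo L, 9 lu L.
Parse right to left (heavy = foot alone; LL = one foot; stranded L unfooted): (ˈla:) (ˈpad.so) (ˈku.fo) (ˈgu:) le (ˈlo.lu).
Foot heads: 1, 2, 4, 6, 8.
Primary stress on the leftmost head = syllable 1.
Primary stress: syllable 1 → ˈla:.pad.so.ku.fo.gu:.le.lo.lu.

1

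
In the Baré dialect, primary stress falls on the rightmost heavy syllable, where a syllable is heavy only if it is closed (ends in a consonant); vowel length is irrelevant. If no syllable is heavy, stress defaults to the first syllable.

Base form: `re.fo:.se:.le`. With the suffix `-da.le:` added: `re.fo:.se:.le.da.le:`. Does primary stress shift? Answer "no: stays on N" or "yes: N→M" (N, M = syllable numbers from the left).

no: stays on 1

Base `re.fo:.se:.le` (4 syllables):
  Weights: 1 re L, 2 fo: L, 3 se: L, 4 le L.
  No heavy syllable in the domain; default to the first syllable = syllable 1.
  → primary stress on syllable 1.
Suffixed `re.fo:.se:.le.da.le:` (6 syllables):
  Weights: 1 re L, 2 fo: L, 3 se: L, 4 le L, 5 da L, 6 le: L.
  No heavy syllable in the domain; default to the first syllable = syllable 1.
  → primary stress on syllable 1.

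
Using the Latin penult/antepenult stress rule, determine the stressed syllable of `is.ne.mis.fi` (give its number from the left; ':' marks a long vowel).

Classical Latin: stress the penult if heavy (long vowel or closed), else the antepenult.
Weights: 2 ne L, 3 mis H, 4 fi L.
The penult (syllable 3, mis) is heavy, so it takes stress.
Stress on syllable 3: is.ne.ˈmis.fi.

3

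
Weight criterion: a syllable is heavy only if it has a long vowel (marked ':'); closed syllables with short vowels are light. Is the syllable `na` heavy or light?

light

`na`: short vowel, open (no coda). Short vowel → light.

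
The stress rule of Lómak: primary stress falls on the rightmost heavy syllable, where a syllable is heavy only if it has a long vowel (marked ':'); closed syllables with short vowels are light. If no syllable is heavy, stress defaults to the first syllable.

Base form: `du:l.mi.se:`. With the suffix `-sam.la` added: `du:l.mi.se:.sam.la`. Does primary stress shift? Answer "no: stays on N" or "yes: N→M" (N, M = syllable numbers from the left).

Base `du:l.mi.se:` (3 syllables):
  Weights: 1 du:l H, 2 mi L, 3 se: H.
  Heavy syllables in the domain: 1, 3. The rightmost is syllable 3 (se:).
  → primary stress on syllable 3.
Suffixed `du:l.mi.se:.sam.la` (5 syllables):
  Weights: 1 du:l H, 2 mi L, 3 se: H, 4 sam L, 5 la L.
  Heavy syllables in the domain: 1, 3. The rightmost is syllable 3 (se:).
  → primary stress on syllable 3.

no: stays on 3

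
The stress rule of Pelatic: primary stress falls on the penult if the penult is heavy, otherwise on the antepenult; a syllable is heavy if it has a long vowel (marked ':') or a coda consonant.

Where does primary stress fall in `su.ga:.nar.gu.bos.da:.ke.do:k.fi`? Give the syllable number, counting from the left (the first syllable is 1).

Weights: 7 ke L, 8 do:k H, 9 fi L.
The penult (syllable 8, do:k) is heavy, so it takes stress.
Primary stress: syllable 8 → su.ga:.nar.gu.bos.da:.ke.ˈdo:k.fi.

8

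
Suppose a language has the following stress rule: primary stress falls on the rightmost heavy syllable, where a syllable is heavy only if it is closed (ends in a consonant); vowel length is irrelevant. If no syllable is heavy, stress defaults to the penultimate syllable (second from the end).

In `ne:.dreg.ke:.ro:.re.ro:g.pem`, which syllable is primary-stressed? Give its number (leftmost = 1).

7

Weights: 1 ne: L, 2 dreg H, 3 ke: L, 4 ro: L, 5 re L, 6 ro:g H, 7 pem H.
Heavy syllables in the domain: 2, 6, 7. The rightmost is syllable 7 (pem).
Primary stress: syllable 7 → ne:.dreg.ke:.ro:.re.ro:g.ˈpem.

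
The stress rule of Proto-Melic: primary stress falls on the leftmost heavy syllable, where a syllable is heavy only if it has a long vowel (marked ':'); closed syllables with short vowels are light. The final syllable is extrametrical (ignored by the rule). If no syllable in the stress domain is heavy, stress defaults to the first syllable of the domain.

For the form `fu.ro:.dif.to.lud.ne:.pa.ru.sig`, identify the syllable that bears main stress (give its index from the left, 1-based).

2

The final syllable (9, sig) is extrametrical; the stress domain is syllables 1–8.
Weights: 1 fu L, 2 ro: H, 3 dif L, 4 to L, 5 lud L, 6 ne: H, 7 pa L, 8 ru L.
Heavy syllables in the domain: 2, 6. The leftmost is syllable 2 (ro:).
Primary stress: syllable 2 → fu.ˈro:.dif.to.lud.ne:.pa.ru.sig.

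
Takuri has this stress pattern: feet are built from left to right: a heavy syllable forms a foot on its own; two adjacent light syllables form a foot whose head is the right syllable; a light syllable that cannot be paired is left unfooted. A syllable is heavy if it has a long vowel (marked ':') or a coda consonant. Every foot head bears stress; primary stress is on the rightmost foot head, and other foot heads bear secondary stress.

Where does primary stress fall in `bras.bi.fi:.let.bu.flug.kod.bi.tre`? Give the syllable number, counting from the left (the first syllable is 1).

9

Weights: 1 bras H, 2 bi L, 3 fi: H, 4 let H, 5 bu L, 6 flug H, 7 kod H, 8 bi L, 9 tre L.
Parse left to right (heavy = foot alone; LL = one foot; stranded L unfooted): (ˈbras) bi (ˈfi:) (ˈlet) bu (ˈflug) (ˈkod) (bi.ˈtre).
Foot heads: 1, 3, 4, 6, 7, 9.
Primary stress on the rightmost head = syllable 9.
Primary stress: syllable 9 → bras.bi.fi:.let.bu.flug.kod.bi.ˈtre.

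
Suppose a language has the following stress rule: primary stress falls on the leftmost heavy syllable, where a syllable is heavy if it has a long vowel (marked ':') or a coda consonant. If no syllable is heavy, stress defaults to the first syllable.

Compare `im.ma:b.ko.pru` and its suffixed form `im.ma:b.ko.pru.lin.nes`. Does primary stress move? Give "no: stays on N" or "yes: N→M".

no: stays on 1

Base `im.ma:b.ko.pru` (4 syllables):
  Weights: 1 im H, 2 ma:b H, 3 ko L, 4 pru L.
  Heavy syllables in the domain: 1, 2. The leftmost is syllable 1 (im).
  → primary stress on syllable 1.
Suffixed `im.ma:b.ko.pru.lin.nes` (6 syllables):
  Weights: 1 im H, 2 ma:b H, 3 ko L, 4 pru L, 5 lin H, 6 nes H.
  Heavy syllables in the domain: 1, 2, 5, 6. The leftmost is syllable 1 (im).
  → primary stress on syllable 1.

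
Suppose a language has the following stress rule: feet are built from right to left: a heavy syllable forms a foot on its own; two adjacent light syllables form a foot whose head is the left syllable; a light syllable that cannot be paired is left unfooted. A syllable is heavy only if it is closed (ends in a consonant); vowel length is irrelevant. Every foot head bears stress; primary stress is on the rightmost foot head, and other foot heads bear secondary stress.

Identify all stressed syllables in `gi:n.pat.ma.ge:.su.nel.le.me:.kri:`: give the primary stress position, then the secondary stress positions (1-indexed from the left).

Weights: 1 gi:n H, 2 pat H, 3 ma L, 4 ge: L, 5 su L, 6 nel H, 7 le L, 8 me: L, 9 kri: L.
Parse right to left (heavy = foot alone; LL = one foot; stranded L unfooted): (ˈgi:n) (ˈpat) ma (ˈge:.su) (ˈnel) le (ˈme:.kri:).
Foot heads: 1, 2, 4, 6, 8.
Primary stress on the rightmost head = syllable 8.
Secondary stress on 1, 2, 4, 6: ˌgi:n.ˌpat.ma.ˌge:.su.ˌnel.le.ˈme:.kri:.

primary 8, secondary 1, 2, 4, 6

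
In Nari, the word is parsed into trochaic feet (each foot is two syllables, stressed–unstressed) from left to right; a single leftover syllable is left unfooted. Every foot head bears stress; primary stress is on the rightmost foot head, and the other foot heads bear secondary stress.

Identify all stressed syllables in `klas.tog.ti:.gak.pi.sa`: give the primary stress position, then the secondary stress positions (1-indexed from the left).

primary 5, secondary 1, 3

Parse left to right into trochaic (ˈσσ) feet: (ˈklas.tog) (ˈti:.gak) (ˈpi.sa).
Foot heads (stressed positions): 1, 3, 5.
End Rule Rightmost: primary stress on the rightmost head = syllable 5.
Secondary stress on 1, 3: ˌklas.tog.ˌti:.gak.ˈpi.sa.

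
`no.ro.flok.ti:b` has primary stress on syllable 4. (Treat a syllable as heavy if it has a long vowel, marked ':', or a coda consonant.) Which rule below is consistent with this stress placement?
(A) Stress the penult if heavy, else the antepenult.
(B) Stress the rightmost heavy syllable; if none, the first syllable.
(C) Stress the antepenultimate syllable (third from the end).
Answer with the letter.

B

Rule A → syllable 3 (observed: 4).
Rule B → syllable 4 ✓.
Rule C → syllable 2 (observed: 4).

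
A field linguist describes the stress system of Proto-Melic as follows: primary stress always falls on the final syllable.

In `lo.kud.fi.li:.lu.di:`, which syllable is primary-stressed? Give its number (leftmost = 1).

6

The word has 6 syllables; the final syllable is syllable 6 (di:).
Primary stress: syllable 6 → lo.kud.fi.li:.lu.ˈdi:.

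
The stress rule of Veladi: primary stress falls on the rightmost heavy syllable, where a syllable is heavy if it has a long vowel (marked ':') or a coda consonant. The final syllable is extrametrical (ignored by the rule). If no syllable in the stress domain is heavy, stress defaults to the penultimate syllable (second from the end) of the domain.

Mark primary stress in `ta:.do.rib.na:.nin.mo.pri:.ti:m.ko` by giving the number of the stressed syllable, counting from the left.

8

The final syllable (9, ko) is extrametrical; the stress domain is syllables 1–8.
Weights: 1 ta: H, 2 do L, 3 rib H, 4 na: H, 5 nin H, 6 mo L, 7 pri: H, 8 ti:m H.
Heavy syllables in the domain: 1, 3, 4, 5, 7, 8. The rightmost is syllable 8 (ti:m).
Primary stress: syllable 8 → ta:.do.rib.na:.nin.mo.pri:.ˈti:m.ko.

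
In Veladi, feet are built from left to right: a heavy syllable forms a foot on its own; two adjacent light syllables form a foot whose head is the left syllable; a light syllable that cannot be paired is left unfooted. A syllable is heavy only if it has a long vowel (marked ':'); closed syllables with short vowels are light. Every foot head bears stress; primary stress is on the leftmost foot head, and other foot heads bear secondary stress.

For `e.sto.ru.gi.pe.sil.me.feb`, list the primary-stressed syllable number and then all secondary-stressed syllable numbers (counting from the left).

primary 1, secondary 3, 5, 7

Weights: 1 e L, 2 sto L, 3 ru L, 4 gi L, 5 pe L, 6 sil L, 7 me L, 8 feb L.
Parse left to right (heavy = foot alone; LL = one foot; stranded L unfooted): (ˈe.sto) (ˈru.gi) (ˈpe.sil) (ˈme.feb).
Foot heads: 1, 3, 5, 7.
Primary stress on the leftmost head = syllable 1.
Secondary stress on 3, 5, 7: ˈe.sto.ˌru.gi.ˌpe.sil.ˌme.feb.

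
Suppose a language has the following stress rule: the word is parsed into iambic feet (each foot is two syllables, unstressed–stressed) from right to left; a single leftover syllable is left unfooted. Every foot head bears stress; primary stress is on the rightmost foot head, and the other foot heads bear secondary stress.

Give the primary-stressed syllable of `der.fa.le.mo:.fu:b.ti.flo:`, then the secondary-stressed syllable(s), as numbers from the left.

Parse right to left into iambic (σˈσ) feet: der (fa.ˈle) (mo:.ˈfu:b) (ti.ˈflo:). Syllable 1 is left unfooted.
Foot heads (stressed positions): 3, 5, 7.
End Rule Rightmost: primary stress on the rightmost head = syllable 7.
Secondary stress on 3, 5: der.fa.ˌle.mo:.ˌfu:b.ti.ˈflo:.

primary 7, secondary 3, 5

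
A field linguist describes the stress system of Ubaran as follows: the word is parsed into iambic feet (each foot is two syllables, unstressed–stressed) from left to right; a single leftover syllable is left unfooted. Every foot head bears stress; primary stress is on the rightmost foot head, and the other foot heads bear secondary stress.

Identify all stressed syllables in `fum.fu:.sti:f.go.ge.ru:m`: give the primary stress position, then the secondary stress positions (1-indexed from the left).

Parse left to right into iambic (σˈσ) feet: (fum.ˈfu:) (sti:f.ˈgo) (ge.ˈru:m).
Foot heads (stressed positions): 2, 4, 6.
End Rule Rightmost: primary stress on the rightmost head = syllable 6.
Secondary stress on 2, 4: fum.ˌfu:.sti:f.ˌgo.ge.ˈru:m.

primary 6, secondary 2, 4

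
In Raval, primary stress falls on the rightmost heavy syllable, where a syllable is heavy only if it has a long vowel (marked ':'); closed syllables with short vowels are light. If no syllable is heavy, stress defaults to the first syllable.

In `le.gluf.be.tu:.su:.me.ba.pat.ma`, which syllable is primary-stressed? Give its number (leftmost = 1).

Weights: 1 le L, 2 gluf L, 3 be L, 4 tu: H, 5 su: H, 6 me L, 7 ba L, 8 pat L, 9 ma L.
Heavy syllables in the domain: 4, 5. The rightmost is syllable 5 (su:).
Primary stress: syllable 5 → le.gluf.be.tu:.ˈsu:.me.ba.pat.ma.

5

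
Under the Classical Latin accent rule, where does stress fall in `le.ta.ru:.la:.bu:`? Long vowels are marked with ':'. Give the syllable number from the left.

4

Classical Latin: stress the penult if heavy (long vowel or closed), else the antepenult.
Weights: 3 ru: H, 4 la: H, 5 bu: H.
The penult (syllable 4, la:) is heavy, so it takes stress.
Stress on syllable 4: le.ta.ru:.ˈla:.bu:.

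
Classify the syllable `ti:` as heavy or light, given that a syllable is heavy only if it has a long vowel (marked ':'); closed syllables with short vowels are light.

heavy

`ti:`: long vowel, open (no coda). Long vowel → heavy.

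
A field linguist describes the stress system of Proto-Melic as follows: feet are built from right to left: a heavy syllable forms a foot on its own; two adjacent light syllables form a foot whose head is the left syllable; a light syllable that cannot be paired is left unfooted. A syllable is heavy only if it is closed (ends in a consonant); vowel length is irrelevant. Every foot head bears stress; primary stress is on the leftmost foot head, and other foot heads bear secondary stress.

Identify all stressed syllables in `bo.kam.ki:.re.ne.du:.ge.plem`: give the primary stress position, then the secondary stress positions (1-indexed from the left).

Weights: 1 bo L, 2 kam H, 3 ki: L, 4 re L, 5 ne L, 6 du: L, 7 ge L, 8 plem H.
Parse right to left (heavy = foot alone; LL = one foot; stranded L unfooted): bo (ˈkam) ki: (ˈre.ne) (ˈdu:.ge) (ˈplem).
Foot heads: 2, 4, 6, 8.
Primary stress on the leftmost head = syllable 2.
Secondary stress on 4, 6, 8: bo.ˈkam.ki:.ˌre.ne.ˌdu:.ge.ˌplem.

primary 2, secondary 4, 6, 8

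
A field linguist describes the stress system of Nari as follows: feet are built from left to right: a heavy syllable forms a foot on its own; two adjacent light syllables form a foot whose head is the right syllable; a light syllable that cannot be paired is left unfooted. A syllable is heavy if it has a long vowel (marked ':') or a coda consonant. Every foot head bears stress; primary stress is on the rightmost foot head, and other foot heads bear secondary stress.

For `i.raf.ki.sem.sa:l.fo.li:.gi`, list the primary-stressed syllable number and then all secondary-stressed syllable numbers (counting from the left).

primary 7, secondary 2, 4, 5

Weights: 1 i L, 2 raf H, 3 ki L, 4 sem H, 5 sa:l H, 6 fo L, 7 li: H, 8 gi L.
Parse left to right (heavy = foot alone; LL = one foot; stranded L unfooted): i (ˈraf) ki (ˈsem) (ˈsa:l) fo (ˈli:) gi.
Foot heads: 2, 4, 5, 7.
Primary stress on the rightmost head = syllable 7.
Secondary stress on 2, 4, 5: i.ˌraf.ki.ˌsem.ˌsa:l.fo.ˈli:.gi.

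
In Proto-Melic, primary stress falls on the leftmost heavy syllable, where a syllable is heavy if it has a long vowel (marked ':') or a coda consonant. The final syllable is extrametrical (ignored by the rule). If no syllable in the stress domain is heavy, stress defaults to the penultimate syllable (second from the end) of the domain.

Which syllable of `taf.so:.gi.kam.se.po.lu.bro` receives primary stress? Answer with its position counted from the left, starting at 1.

1

The final syllable (8, bro) is extrametrical; the stress domain is syllables 1–7.
Weights: 1 taf H, 2 so: H, 3 gi L, 4 kam H, 5 se L, 6 po L, 7 lu L.
Heavy syllables in the domain: 1, 2, 4. The leftmost is syllable 1 (taf).
Primary stress: syllable 1 → ˈtaf.so:.gi.kam.se.po.lu.bro.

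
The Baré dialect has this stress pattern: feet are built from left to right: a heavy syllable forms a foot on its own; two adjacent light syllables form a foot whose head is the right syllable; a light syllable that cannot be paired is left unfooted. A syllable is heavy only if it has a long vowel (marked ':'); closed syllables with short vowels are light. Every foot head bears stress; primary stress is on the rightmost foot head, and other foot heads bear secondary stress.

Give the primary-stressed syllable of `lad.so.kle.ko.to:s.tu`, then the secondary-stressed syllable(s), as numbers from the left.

Weights: 1 lad L, 2 so L, 3 kle L, 4 ko L, 5 to:s H, 6 tu L.
Parse left to right (heavy = foot alone; LL = one foot; stranded L unfooted): (lad.ˈso) (kle.ˈko) (ˈto:s) tu.
Foot heads: 2, 4, 5.
Primary stress on the rightmost head = syllable 5.
Secondary stress on 2, 4: lad.ˌso.kle.ˌko.ˈto:s.tu.

primary 5, secondary 2, 4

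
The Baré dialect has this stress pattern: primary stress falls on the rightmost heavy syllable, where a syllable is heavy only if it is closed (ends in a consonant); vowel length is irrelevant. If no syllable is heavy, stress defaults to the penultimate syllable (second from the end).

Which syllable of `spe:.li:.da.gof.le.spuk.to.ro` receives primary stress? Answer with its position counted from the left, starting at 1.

6

Weights: 1 spe: L, 2 li: L, 3 da L, 4 gof H, 5 le L, 6 spuk H, 7 to L, 8 ro L.
Heavy syllables in the domain: 4, 6. The rightmost is syllable 6 (spuk).
Primary stress: syllable 6 → spe:.li:.da.gof.le.ˈspuk.to.ro.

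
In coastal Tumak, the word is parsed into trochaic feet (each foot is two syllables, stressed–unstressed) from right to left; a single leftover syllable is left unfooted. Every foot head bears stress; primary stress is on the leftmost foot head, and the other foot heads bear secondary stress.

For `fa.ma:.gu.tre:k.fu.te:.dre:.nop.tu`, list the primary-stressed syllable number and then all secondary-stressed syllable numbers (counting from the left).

Parse right to left into trochaic (ˈσσ) feet: fa (ˈma:.gu) (ˈtre:k.fu) (ˈte:.dre:) (ˈnop.tu). Syllable 1 is left unfooted.
Foot heads (stressed positions): 2, 4, 6, 8.
End Rule Leftmost: primary stress on the leftmost head = syllable 2.
Secondary stress on 4, 6, 8: fa.ˈma:.gu.ˌtre:k.fu.ˌte:.dre:.ˌnop.tu.

primary 2, secondary 4, 6, 8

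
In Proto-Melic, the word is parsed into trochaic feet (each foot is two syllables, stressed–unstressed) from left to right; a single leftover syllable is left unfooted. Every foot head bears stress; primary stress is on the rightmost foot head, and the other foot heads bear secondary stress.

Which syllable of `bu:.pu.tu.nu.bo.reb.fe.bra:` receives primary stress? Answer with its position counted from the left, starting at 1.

Parse left to right into trochaic (ˈσσ) feet: (ˈbu:.pu) (ˈtu.nu) (ˈbo.reb) (ˈfe.bra:).
Foot heads (stressed positions): 1, 3, 5, 7.
End Rule Rightmost: primary stress on the rightmost head = syllable 7.
Primary stress: syllable 7 → bu:.pu.tu.nu.bo.reb.ˈfe.bra:.

7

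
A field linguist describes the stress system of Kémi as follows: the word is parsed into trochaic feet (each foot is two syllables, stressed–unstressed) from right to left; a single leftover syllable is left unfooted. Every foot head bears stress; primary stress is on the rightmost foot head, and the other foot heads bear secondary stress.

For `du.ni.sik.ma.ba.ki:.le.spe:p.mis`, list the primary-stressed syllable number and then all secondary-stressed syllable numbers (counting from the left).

primary 8, secondary 2, 4, 6

Parse right to left into trochaic (ˈσσ) feet: du (ˈni.sik) (ˈma.ba) (ˈki:.le) (ˈspe:p.mis). Syllable 1 is left unfooted.
Foot heads (stressed positions): 2, 4, 6, 8.
End Rule Rightmost: primary stress on the rightmost head = syllable 8.
Secondary stress on 2, 4, 6: du.ˌni.sik.ˌma.ba.ˌki:.le.ˈspe:p.mis.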